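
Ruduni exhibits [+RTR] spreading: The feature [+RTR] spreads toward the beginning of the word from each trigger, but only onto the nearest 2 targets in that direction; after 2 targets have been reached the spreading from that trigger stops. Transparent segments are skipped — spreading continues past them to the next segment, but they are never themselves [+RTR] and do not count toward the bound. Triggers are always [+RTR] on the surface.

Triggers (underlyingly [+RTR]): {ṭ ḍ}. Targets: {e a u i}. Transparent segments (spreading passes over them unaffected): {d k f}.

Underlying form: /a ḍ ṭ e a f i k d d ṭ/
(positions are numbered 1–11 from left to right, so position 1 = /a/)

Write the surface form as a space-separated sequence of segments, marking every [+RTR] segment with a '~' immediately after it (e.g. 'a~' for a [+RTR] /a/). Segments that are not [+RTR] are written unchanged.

From /ḍ/ at 2 leftward: 1 /a/ → [+RTR]; word edge.
From /ṭ/ at 3 leftward: 2 /ḍ/ is itself a trigger — this domain ends here.
From /ṭ/ at 11 leftward: 10 /d/ transparent; 9 /d/ transparent; 8 /k/ transparent; 7 /i/ → [+RTR]; 6 /f/ transparent; 5 /a/ → [+RTR]; bound reached.
Target with no active source: position 4 stays [-emphatic].
[+RTR] positions on the surface: 1 2 3 5 7 11.

a~ ḍ~ ṭ~ e a~ f i~ k d d ṭ~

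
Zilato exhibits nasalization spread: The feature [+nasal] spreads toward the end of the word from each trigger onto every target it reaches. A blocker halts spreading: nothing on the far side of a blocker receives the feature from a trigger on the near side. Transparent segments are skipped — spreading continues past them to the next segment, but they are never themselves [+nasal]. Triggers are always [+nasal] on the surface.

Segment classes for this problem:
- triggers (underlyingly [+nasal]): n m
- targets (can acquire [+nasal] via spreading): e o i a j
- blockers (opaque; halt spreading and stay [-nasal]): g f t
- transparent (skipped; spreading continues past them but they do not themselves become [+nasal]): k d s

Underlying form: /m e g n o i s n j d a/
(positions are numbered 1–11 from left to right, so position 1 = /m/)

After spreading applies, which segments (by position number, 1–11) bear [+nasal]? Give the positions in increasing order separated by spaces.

1 2 4 5 6 8 9 11

From /m/ at 1 rightward: 2 /e/ → [+nasal]; 3 /g/ blocks.
From /n/ at 4 rightward: 5 /o/ → [+nasal]; 6 /i/ → [+nasal]; 7 /s/ transparent; 8 /n/ is itself a trigger — this domain ends here.
From /n/ at 8 rightward: 9 /j/ → [+nasal]; 10 /d/ transparent; 11 /a/ → [+nasal]; word edge.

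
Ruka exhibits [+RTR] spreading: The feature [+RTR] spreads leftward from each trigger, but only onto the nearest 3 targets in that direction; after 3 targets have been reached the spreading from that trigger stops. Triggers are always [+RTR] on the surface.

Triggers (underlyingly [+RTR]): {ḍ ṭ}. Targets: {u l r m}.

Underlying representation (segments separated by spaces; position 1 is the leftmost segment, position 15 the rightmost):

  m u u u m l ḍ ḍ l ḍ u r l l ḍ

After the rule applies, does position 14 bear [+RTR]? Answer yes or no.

yes

From /ḍ/ at 7 leftward: 6 /l/ → [+RTR]; 5 /m/ → [+RTR]; 4 /u/ → [+RTR]; bound reached.
From /ḍ/ at 8 leftward: 7 /ḍ/ is itself a trigger — this domain ends here.
From /ḍ/ at 10 leftward: 9 /l/ → [+RTR]; 8 /ḍ/ is itself a trigger — this domain ends here.
From /ḍ/ at 15 leftward: 14 /l/ → [+RTR]; 13 /l/ → [+RTR]; 12 /r/ → [+RTR]; bound reached.
Targets with no active source: positions 1 2 3 11 stay [-emphatic].
[+RTR] positions on the surface: 4 5 6 7 8 9 10 12 13 14 15.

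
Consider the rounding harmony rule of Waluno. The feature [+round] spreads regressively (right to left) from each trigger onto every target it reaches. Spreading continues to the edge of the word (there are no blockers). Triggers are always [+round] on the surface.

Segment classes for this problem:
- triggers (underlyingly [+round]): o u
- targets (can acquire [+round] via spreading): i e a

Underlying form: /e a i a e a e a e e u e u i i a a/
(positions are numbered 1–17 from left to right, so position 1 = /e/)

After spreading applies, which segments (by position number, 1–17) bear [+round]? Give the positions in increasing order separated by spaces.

1 2 3 4 5 6 7 8 9 10 11 12 13

From /u/ at 11 leftward: 10 /e/ → [+round]; 9 /e/ → [+round]; 8 /a/ → [+round]; 7 /e/ → [+round]; 6 /a/ → [+round]; 5 /e/ → [+round]; 4 /a/ → [+round]; 3 /i/ → [+round]; 2 /a/ → [+round]; 1 /e/ → [+round]; word edge.
From /u/ at 13 leftward: 12 /e/ → [+round]; 11 /u/ is itself a trigger — this domain ends here.
Targets with no active source: positions 14 15 16 17 stay [-round].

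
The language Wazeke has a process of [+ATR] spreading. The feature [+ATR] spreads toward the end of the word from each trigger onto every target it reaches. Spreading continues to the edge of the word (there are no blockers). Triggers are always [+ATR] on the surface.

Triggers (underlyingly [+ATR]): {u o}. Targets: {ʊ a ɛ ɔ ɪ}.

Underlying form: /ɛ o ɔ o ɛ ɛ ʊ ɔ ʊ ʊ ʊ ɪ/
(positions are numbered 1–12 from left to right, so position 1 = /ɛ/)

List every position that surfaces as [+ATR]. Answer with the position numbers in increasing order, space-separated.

2 3 4 5 6 7 8 9 10 11 12

From /o/ at 2 rightward: 3 /ɔ/ → [+ATR]; 4 /o/ is itself a trigger — this domain ends here.
From /o/ at 4 rightward: 5 /ɛ/ → [+ATR]; 6 /ɛ/ → [+ATR]; 7 /ʊ/ → [+ATR]; 8 /ɔ/ → [+ATR]; 9 /ʊ/ → [+ATR]; 10 /ʊ/ → [+ATR]; 11 /ʊ/ → [+ATR]; 12 /ɪ/ → [+ATR]; word edge.
Target with no active source: position 1 stays [-ATR].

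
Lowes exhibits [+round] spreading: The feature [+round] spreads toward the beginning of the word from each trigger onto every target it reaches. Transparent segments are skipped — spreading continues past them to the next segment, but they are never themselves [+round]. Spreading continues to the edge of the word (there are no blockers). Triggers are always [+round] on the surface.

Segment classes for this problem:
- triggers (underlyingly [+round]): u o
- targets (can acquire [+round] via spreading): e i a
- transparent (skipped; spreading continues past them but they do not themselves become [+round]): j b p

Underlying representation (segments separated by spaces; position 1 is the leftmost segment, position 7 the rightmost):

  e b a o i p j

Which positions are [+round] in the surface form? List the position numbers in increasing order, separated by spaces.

1 3 4

From /o/ at 4 leftward: 3 /a/ → [+round]; 2 /b/ transparent; 1 /e/ → [+round]; word edge.
Target with no active source: position 5 stays [-round].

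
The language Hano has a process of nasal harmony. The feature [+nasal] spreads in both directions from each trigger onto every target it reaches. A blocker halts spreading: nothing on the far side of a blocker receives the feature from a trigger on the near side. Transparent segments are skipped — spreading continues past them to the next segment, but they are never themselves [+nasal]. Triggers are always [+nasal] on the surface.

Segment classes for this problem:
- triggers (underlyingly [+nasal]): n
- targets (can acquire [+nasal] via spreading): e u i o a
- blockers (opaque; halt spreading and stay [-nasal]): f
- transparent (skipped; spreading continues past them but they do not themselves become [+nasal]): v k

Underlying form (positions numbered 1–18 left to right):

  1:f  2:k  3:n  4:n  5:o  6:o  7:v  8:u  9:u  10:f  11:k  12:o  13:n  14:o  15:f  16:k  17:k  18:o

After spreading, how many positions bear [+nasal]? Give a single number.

From /n/ at 3 rightward: 4 /n/ is itself a trigger — this domain ends here.
From /n/ at 3 leftward: 2 /k/ transparent; 1 /f/ blocks.
From /n/ at 4 rightward: 5 /o/ → [+nasal]; 6 /o/ → [+nasal]; 7 /v/ transparent; 8 /u/ → [+nasal]; 9 /u/ → [+nasal]; 10 /f/ blocks.
From /n/ at 4 leftward: 3 /n/ is itself a trigger — this domain ends here.
From /n/ at 13 rightward: 14 /o/ → [+nasal]; 15 /f/ blocks.
From /n/ at 13 leftward: 12 /o/ → [+nasal]; 11 /k/ transparent; 10 /f/ blocks.
Target with no active source: position 18 stays [-nasal].
[+nasal] positions on the surface: 3 4 5 6 8 9 12 13 14.

9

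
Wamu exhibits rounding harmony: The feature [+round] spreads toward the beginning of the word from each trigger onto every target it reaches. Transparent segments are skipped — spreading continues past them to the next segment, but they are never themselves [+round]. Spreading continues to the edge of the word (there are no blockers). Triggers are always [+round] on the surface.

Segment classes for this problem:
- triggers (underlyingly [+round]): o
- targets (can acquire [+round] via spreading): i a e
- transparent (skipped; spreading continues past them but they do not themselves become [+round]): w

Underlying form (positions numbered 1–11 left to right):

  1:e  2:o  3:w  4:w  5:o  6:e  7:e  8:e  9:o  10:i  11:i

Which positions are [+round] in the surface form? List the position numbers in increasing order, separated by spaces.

1 2 5 6 7 8 9

From /o/ at 2 leftward: 1 /e/ → [+round]; word edge.
From /o/ at 5 leftward: 4 /w/ transparent; 3 /w/ transparent; 2 /o/ is itself a trigger — this domain ends here.
From /o/ at 9 leftward: 8 /e/ → [+round]; 7 /e/ → [+round]; 6 /e/ → [+round]; 5 /o/ is itself a trigger — this domain ends here.
Targets with no active source: positions 10 11 stay [-round].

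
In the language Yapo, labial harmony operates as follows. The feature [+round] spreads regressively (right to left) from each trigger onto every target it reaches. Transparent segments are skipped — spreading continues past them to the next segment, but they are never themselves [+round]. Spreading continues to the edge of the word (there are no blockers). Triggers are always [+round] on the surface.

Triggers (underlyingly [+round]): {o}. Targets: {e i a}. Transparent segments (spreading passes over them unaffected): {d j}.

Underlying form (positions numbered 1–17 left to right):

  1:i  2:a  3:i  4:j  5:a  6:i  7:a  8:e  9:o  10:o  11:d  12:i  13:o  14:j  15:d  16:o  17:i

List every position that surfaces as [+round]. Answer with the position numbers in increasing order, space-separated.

1 2 3 5 6 7 8 9 10 12 13 16

From /o/ at 9 leftward: 8 /e/ → [+round]; 7 /a/ → [+round]; 6 /i/ → [+round]; 5 /a/ → [+round]; 4 /j/ transparent; 3 /i/ → [+round]; 2 /a/ → [+round]; 1 /i/ → [+round]; word edge.
From /o/ at 10 leftward: 9 /o/ is itself a trigger — this domain ends here.
From /o/ at 13 leftward: 12 /i/ → [+round]; 11 /d/ transparent; 10 /o/ is itself a trigger — this domain ends here.
From /o/ at 16 leftward: 15 /d/ transparent; 14 /j/ transparent; 13 /o/ is itself a trigger — this domain ends here.
Target with no active source: position 17 stays [-round].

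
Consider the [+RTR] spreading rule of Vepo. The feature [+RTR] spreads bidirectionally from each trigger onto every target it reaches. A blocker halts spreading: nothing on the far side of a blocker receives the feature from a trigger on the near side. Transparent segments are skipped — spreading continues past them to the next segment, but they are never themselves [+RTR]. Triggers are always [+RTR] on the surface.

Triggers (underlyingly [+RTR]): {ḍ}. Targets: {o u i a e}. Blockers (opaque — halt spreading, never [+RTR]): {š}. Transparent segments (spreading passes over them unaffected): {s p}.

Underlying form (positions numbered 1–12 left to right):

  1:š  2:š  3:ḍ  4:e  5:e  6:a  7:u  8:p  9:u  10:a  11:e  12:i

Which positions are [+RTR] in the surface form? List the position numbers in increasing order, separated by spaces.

From /ḍ/ at 3 rightward: 4 /e/ → [+RTR]; 5 /e/ → [+RTR]; 6 /a/ → [+RTR]; 7 /u/ → [+RTR]; 8 /p/ transparent; 9 /u/ → [+RTR]; 10 /a/ → [+RTR]; 11 /e/ → [+RTR]; 12 /i/ → [+RTR]; word edge.
From /ḍ/ at 3 leftward: 2 /š/ blocks.

3 4 5 6 7 9 10 11 12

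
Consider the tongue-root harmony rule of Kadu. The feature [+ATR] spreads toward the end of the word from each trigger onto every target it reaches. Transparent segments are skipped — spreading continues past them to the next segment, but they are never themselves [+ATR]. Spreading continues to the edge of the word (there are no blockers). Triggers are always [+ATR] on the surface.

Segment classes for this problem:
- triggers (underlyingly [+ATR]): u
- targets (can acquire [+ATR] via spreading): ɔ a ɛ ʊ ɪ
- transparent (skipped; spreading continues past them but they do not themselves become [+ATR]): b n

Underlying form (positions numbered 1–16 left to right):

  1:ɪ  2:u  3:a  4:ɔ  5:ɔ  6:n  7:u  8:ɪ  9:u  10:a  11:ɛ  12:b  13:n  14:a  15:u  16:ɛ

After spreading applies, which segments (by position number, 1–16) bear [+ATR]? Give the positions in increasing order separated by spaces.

2 3 4 5 7 8 9 10 11 14 15 16

From /u/ at 2 rightward: 3 /a/ → [+ATR]; 4 /ɔ/ → [+ATR]; 5 /ɔ/ → [+ATR]; 6 /n/ transparent; 7 /u/ is itself a trigger — this domain ends here.
From /u/ at 7 rightward: 8 /ɪ/ → [+ATR]; 9 /u/ is itself a trigger — this domain ends here.
From /u/ at 9 rightward: 10 /a/ → [+ATR]; 11 /ɛ/ → [+ATR]; 12 /b/ transparent; 13 /n/ transparent; 14 /a/ → [+ATR]; 15 /u/ is itself a trigger — this domain ends here.
From /u/ at 15 rightward: 16 /ɛ/ → [+ATR]; word edge.
Target with no active source: position 1 stays [-ATR].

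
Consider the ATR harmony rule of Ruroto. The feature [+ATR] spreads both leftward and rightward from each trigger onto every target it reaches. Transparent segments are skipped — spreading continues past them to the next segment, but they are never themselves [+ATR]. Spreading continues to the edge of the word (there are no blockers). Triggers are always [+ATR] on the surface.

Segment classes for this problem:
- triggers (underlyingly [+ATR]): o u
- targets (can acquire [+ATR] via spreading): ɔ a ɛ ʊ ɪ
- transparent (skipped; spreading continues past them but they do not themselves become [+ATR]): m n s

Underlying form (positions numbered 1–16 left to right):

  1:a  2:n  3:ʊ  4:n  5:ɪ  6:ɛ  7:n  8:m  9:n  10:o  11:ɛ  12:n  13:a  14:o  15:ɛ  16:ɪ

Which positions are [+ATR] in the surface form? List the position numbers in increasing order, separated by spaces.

1 3 5 6 10 11 13 14 15 16

From /o/ at 10 rightward: 11 /ɛ/ → [+ATR]; 12 /n/ transparent; 13 /a/ → [+ATR]; 14 /o/ is itself a trigger — this domain ends here.
From /o/ at 10 leftward: 9 /n/ transparent; 8 /m/ transparent; 7 /n/ transparent; 6 /ɛ/ → [+ATR]; 5 /ɪ/ → [+ATR]; 4 /n/ transparent; 3 /ʊ/ → [+ATR]; 2 /n/ transparent; 1 /a/ → [+ATR]; word edge.
From /o/ at 14 rightward: 15 /ɛ/ → [+ATR]; 16 /ɪ/ → [+ATR]; word edge.
From /o/ at 14 leftward: 13 /a/ → [+ATR]; 12 /n/ transparent; 11 /ɛ/ → [+ATR]; 10 /o/ is itself a trigger — this domain ends here.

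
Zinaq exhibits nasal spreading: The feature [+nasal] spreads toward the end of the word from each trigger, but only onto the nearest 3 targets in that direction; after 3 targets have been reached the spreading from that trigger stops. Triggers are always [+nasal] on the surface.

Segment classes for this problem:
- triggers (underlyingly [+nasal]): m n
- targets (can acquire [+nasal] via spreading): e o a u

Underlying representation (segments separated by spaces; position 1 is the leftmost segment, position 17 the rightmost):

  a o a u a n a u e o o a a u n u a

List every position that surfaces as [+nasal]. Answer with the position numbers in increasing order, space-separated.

6 7 8 9 15 16 17

From /n/ at 6 rightward: 7 /a/ → [+nasal]; 8 /u/ → [+nasal]; 9 /e/ → [+nasal]; bound reached.
From /n/ at 15 rightward: 16 /u/ → [+nasal]; 17 /a/ → [+nasal]; word edge.
Targets with no active source: positions 1 2 3 4 5 10 11 12 13 14 stay [-nasal].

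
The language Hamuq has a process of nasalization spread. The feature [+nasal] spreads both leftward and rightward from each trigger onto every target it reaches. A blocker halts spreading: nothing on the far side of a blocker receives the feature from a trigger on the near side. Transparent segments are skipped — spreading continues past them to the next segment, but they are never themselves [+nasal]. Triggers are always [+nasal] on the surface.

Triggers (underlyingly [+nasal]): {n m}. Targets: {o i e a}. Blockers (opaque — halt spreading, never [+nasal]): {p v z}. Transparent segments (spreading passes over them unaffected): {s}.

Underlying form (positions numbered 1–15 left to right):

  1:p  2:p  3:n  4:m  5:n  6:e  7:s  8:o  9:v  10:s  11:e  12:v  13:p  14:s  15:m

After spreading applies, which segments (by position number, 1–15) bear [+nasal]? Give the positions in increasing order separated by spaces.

From /n/ at 3 rightward: 4 /m/ is itself a trigger — this domain ends here.
From /n/ at 3 leftward: 2 /p/ blocks.
From /m/ at 4 rightward: 5 /n/ is itself a trigger — this domain ends here.
From /m/ at 4 leftward: 3 /n/ is itself a trigger — this domain ends here.
From /n/ at 5 rightward: 6 /e/ → [+nasal]; 7 /s/ transparent; 8 /o/ → [+nasal]; 9 /v/ blocks.
From /n/ at 5 leftward: 4 /m/ is itself a trigger — this domain ends here.
From /m/ at 15 rightward: word edge.
From /m/ at 15 leftward: 14 /s/ transparent; 13 /p/ blocks.
Target with no active source: position 11 stays [-nasal].

3 4 5 6 8 15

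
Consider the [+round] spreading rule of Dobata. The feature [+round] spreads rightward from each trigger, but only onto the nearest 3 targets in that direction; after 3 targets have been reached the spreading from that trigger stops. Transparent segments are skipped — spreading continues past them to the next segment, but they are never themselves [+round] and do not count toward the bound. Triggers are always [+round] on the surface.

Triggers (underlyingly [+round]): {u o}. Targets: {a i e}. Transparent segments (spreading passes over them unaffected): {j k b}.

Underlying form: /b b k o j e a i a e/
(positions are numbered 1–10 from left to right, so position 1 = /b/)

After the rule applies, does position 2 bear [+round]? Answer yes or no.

From /o/ at 4 rightward: 5 /j/ transparent; 6 /e/ → [+round]; 7 /a/ → [+round]; 8 /i/ → [+round]; bound reached.
Targets with no active source: positions 9 10 stay [-round].
[+round] positions on the surface: 4 6 7 8.

no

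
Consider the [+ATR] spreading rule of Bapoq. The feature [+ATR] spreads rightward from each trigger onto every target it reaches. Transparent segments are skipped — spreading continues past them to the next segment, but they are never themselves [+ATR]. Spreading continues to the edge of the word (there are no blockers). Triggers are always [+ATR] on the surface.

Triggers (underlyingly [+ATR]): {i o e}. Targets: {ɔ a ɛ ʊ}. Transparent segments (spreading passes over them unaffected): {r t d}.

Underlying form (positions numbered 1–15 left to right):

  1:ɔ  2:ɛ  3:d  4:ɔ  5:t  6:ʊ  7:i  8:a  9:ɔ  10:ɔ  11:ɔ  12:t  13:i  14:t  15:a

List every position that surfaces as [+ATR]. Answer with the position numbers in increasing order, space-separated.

From /i/ at 7 rightward: 8 /a/ → [+ATR]; 9 /ɔ/ → [+ATR]; 10 /ɔ/ → [+ATR]; 11 /ɔ/ → [+ATR]; 12 /t/ transparent; 13 /i/ is itself a trigger — this domain ends here.
From /i/ at 13 rightward: 14 /t/ transparent; 15 /a/ → [+ATR]; word edge.
Targets with no active source: positions 1 2 4 6 stay [-ATR].

7 8 9 10 11 13 15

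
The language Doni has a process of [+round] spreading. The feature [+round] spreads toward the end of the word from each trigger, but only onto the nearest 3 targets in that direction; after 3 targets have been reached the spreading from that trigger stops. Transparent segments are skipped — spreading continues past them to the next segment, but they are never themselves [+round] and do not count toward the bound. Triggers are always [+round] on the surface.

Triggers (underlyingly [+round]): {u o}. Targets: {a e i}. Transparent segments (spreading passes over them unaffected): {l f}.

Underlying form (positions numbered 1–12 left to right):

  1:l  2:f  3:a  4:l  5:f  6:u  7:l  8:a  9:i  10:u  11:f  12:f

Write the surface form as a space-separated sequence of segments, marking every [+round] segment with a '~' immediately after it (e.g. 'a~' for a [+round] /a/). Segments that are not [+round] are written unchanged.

l f a l f u~ l a~ i~ u~ f f

From /u/ at 6 rightward: 7 /l/ transparent; 8 /a/ → [+round]; 9 /i/ → [+round]; 10 /u/ is itself a trigger — this domain ends here.
From /u/ at 10 rightward: 11 /f/ transparent; 12 /f/ transparent; word edge.
Target with no active source: position 3 stays [-round].
[+round] positions on the surface: 6 8 9 10.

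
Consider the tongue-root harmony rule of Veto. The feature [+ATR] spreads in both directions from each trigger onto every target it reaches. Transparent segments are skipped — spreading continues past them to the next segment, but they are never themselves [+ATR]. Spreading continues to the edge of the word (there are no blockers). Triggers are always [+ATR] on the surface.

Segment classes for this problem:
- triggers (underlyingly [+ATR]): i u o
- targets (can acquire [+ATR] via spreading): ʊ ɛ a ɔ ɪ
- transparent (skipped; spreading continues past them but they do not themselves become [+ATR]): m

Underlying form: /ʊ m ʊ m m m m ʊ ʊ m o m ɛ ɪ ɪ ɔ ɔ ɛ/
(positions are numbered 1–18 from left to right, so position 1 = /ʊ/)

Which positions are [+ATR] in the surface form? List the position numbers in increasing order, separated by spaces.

1 3 8 9 11 13 14 15 16 17 18

From /o/ at 11 rightward: 12 /m/ transparent; 13 /ɛ/ → [+ATR]; 14 /ɪ/ → [+ATR]; 15 /ɪ/ → [+ATR]; 16 /ɔ/ → [+ATR]; 17 /ɔ/ → [+ATR]; 18 /ɛ/ → [+ATR]; word edge.
From /o/ at 11 leftward: 10 /m/ transparent; 9 /ʊ/ → [+ATR]; 8 /ʊ/ → [+ATR]; 7 /m/ transparent; 6 /m/ transparent; 5 /m/ transparent; 4 /m/ transparent; 3 /ʊ/ → [+ATR]; 2 /m/ transparent; 1 /ʊ/ → [+ATR]; word edge.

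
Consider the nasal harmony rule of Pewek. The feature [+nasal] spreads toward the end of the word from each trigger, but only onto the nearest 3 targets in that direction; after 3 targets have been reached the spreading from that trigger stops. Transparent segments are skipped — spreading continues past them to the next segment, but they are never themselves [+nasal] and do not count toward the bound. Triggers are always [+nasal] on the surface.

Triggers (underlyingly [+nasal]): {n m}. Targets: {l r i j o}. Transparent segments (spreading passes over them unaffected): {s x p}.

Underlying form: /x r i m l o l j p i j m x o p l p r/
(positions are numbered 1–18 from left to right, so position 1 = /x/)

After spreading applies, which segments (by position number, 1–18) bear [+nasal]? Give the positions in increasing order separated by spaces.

From /m/ at 4 rightward: 5 /l/ → [+nasal]; 6 /o/ → [+nasal]; 7 /l/ → [+nasal]; bound reached.
From /m/ at 12 rightward: 13 /x/ transparent; 14 /o/ → [+nasal]; 15 /p/ transparent; 16 /l/ → [+nasal]; 17 /p/ transparent; 18 /r/ → [+nasal]; bound reached.
Targets with no active source: positions 2 3 8 10 11 stay [-nasal].

4 5 6 7 12 14 16 18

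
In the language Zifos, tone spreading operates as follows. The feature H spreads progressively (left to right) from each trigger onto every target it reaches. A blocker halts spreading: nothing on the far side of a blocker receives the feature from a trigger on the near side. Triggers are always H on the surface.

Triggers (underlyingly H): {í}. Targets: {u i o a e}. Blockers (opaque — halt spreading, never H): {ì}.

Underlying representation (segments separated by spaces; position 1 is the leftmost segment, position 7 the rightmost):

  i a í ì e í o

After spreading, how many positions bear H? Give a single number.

3

From /í/ at 3 rightward: 4 /ì/ blocks.
From /í/ at 6 rightward: 7 /o/ → H; word edge.
Targets with no active source: positions 1 2 5 stay [-high tone].
H positions on the surface: 3 6 7.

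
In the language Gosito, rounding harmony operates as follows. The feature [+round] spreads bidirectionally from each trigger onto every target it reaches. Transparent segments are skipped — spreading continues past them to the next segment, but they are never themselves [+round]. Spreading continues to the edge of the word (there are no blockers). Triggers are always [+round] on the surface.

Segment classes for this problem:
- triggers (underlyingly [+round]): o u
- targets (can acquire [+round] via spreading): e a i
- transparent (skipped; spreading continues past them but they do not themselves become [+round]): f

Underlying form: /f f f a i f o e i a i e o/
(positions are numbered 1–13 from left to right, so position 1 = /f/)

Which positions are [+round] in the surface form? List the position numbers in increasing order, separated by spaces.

4 5 7 8 9 10 11 12 13

From /o/ at 7 rightward: 8 /e/ → [+round]; 9 /i/ → [+round]; 10 /a/ → [+round]; 11 /i/ → [+round]; 12 /e/ → [+round]; 13 /o/ is itself a trigger — this domain ends here.
From /o/ at 7 leftward: 6 /f/ transparent; 5 /i/ → [+round]; 4 /a/ → [+round]; 3 /f/ transparent; 2 /f/ transparent; 1 /f/ transparent; word edge.
From /o/ at 13 rightward: word edge.
From /o/ at 13 leftward: 12 /e/ → [+round]; 11 /i/ → [+round]; 10 /a/ → [+round]; 9 /i/ → [+round]; 8 /e/ → [+round]; 7 /o/ is itself a trigger — this domain ends here.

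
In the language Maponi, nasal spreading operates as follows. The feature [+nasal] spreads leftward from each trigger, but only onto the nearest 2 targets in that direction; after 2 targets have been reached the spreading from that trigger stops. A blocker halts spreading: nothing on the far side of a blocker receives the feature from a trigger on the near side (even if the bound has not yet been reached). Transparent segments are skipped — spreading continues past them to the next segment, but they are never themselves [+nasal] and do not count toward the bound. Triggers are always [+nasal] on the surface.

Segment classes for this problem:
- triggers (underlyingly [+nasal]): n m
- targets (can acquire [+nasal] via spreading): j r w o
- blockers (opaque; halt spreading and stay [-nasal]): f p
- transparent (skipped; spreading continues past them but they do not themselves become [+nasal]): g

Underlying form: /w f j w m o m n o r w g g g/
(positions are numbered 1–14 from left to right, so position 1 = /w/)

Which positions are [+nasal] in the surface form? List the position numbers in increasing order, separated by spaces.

3 4 5 6 7 8

From /m/ at 5 leftward: 4 /w/ → [+nasal]; 3 /j/ → [+nasal]; bound reached.
From /m/ at 7 leftward: 6 /o/ → [+nasal]; 5 /m/ is itself a trigger — this domain ends here.
From /n/ at 8 leftward: 7 /m/ is itself a trigger — this domain ends here.
Targets with no active source: positions 1 9 10 11 stay [-nasal].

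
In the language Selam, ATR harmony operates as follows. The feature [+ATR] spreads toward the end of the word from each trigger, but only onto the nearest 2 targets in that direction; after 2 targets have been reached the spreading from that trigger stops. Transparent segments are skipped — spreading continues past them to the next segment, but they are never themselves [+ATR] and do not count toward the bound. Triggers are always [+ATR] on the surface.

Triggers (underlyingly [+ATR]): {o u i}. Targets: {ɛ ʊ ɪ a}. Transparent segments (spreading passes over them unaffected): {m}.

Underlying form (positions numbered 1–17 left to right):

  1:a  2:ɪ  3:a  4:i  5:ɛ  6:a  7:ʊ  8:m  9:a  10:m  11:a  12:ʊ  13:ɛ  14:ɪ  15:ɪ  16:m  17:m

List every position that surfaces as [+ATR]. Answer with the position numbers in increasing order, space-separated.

From /i/ at 4 rightward: 5 /ɛ/ → [+ATR]; 6 /a/ → [+ATR]; bound reached.
Targets with no active source: positions 1 2 3 7 9 11 12 13 14 15 stay [-ATR].

4 5 6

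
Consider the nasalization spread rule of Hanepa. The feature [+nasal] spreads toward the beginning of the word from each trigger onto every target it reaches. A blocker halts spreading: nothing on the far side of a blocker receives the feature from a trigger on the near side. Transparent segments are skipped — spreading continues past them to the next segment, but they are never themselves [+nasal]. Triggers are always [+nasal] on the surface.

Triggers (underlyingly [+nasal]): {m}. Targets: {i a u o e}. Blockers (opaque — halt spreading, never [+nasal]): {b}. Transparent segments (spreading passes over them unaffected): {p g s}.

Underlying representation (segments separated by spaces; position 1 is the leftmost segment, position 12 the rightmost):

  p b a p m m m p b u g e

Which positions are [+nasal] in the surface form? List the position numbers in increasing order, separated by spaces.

3 5 6 7

From /m/ at 5 leftward: 4 /p/ transparent; 3 /a/ → [+nasal]; 2 /b/ blocks.
From /m/ at 6 leftward: 5 /m/ is itself a trigger — this domain ends here.
From /m/ at 7 leftward: 6 /m/ is itself a trigger — this domain ends here.
Targets with no active source: positions 10 12 stay [-nasal].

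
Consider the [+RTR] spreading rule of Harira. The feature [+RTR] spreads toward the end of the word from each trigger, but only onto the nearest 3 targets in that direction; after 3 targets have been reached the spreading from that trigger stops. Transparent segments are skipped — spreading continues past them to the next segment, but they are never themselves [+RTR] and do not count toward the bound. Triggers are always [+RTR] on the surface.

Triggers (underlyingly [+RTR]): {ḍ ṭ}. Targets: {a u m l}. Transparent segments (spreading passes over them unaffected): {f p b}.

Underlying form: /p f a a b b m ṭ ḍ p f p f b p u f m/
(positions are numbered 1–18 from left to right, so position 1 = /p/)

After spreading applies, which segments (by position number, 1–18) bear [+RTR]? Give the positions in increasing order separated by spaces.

From /ṭ/ at 8 rightward: 9 /ḍ/ is itself a trigger — this domain ends here.
From /ḍ/ at 9 rightward: 10 /p/ transparent; 11 /f/ transparent; 12 /p/ transparent; 13 /f/ transparent; 14 /b/ transparent; 15 /p/ transparent; 16 /u/ → [+RTR]; 17 /f/ transparent; 18 /m/ → [+RTR]; word edge.
Targets with no active source: positions 3 4 7 stay [-emphatic].

8 9 16 18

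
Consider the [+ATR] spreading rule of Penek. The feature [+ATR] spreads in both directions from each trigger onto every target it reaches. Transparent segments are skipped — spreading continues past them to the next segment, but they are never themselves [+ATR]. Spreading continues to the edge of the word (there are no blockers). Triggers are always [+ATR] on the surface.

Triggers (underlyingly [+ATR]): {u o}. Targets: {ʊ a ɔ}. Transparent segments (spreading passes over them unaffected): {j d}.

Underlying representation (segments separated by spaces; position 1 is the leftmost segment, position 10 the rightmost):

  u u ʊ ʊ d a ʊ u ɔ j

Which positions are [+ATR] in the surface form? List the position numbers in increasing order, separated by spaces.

From /u/ at 1 rightward: 2 /u/ is itself a trigger — this domain ends here.
From /u/ at 1 leftward: word edge.
From /u/ at 2 rightward: 3 /ʊ/ → [+ATR]; 4 /ʊ/ → [+ATR]; 5 /d/ transparent; 6 /a/ → [+ATR]; 7 /ʊ/ → [+ATR]; 8 /u/ is itself a trigger — this domain ends here.
From /u/ at 2 leftward: 1 /u/ is itself a trigger — this domain ends here.
From /u/ at 8 rightward: 9 /ɔ/ → [+ATR]; 10 /j/ transparent; word edge.
From /u/ at 8 leftward: 7 /ʊ/ → [+ATR]; 6 /a/ → [+ATR]; 5 /d/ transparent; 4 /ʊ/ → [+ATR]; 3 /ʊ/ → [+ATR]; 2 /u/ is itself a trigger — this domain ends here.

1 2 3 4 6 7 8 9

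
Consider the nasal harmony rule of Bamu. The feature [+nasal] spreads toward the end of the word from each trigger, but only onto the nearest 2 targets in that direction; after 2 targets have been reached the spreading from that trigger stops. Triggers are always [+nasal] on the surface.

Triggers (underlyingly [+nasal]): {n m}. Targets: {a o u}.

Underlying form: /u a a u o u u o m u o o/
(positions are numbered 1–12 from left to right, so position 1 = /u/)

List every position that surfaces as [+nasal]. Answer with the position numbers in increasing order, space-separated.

9 10 11

From /m/ at 9 rightward: 10 /u/ → [+nasal]; 11 /o/ → [+nasal]; bound reached.
Targets with no active source: positions 1 2 3 4 5 6 7 8 12 stay [-nasal].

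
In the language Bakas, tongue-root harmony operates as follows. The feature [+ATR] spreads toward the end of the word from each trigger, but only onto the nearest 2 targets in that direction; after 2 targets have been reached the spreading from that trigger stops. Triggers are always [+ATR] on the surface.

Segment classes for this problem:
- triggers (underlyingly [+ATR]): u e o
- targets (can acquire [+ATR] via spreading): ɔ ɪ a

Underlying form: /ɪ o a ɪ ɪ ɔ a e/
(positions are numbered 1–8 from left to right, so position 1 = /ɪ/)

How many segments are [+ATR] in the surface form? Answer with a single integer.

From /o/ at 2 rightward: 3 /a/ → [+ATR]; 4 /ɪ/ → [+ATR]; bound reached.
From /e/ at 8 rightward: word edge.
Targets with no active source: positions 1 5 6 7 stay [-ATR].
[+ATR] positions on the surface: 2 3 4 8.

4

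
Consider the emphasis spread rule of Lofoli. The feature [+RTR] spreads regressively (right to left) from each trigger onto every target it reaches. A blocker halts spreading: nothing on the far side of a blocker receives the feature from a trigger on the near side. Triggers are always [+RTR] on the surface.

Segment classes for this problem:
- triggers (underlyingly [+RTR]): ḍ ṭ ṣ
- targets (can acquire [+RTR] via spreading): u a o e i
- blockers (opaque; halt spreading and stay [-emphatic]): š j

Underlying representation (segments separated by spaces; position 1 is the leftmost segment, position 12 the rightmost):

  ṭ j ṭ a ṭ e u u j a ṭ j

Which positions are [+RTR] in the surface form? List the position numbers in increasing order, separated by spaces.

From /ṭ/ at 1 leftward: word edge.
From /ṭ/ at 3 leftward: 2 /j/ blocks.
From /ṭ/ at 5 leftward: 4 /a/ → [+RTR]; 3 /ṭ/ is itself a trigger — this domain ends here.
From /ṭ/ at 11 leftward: 10 /a/ → [+RTR]; 9 /j/ blocks.
Targets with no active source: positions 6 7 8 stay [-emphatic].

1 3 4 5 10 11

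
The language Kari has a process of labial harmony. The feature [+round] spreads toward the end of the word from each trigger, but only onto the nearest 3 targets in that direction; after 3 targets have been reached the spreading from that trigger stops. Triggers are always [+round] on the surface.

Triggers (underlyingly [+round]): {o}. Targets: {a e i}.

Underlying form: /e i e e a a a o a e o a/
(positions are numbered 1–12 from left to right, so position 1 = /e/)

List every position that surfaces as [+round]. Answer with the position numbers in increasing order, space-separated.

From /o/ at 8 rightward: 9 /a/ → [+round]; 10 /e/ → [+round]; 11 /o/ is itself a trigger — this domain ends here.
From /o/ at 11 rightward: 12 /a/ → [+round]; word edge.
Targets with no active source: positions 1 2 3 4 5 6 7 stay [-round].

8 9 10 11 12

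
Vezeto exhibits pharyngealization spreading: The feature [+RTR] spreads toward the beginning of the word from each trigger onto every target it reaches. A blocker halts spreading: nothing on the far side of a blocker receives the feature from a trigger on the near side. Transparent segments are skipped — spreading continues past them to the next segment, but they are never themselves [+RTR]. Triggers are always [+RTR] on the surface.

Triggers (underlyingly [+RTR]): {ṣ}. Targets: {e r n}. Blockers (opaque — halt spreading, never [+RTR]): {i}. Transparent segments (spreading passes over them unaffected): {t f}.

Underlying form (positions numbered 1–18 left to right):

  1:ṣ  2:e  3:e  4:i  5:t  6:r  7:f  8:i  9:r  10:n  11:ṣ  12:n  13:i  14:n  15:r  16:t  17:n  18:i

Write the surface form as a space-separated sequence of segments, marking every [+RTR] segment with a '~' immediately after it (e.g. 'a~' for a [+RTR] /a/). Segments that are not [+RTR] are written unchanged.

ṣ~ e e i t r f i r~ n~ ṣ~ n i n r t n i

From /ṣ/ at 1 leftward: word edge.
From /ṣ/ at 11 leftward: 10 /n/ → [+RTR]; 9 /r/ → [+RTR]; 8 /i/ blocks.
Targets with no active source: positions 2 3 6 12 14 15 17 stay [-emphatic].
[+RTR] positions on the surface: 1 9 10 11.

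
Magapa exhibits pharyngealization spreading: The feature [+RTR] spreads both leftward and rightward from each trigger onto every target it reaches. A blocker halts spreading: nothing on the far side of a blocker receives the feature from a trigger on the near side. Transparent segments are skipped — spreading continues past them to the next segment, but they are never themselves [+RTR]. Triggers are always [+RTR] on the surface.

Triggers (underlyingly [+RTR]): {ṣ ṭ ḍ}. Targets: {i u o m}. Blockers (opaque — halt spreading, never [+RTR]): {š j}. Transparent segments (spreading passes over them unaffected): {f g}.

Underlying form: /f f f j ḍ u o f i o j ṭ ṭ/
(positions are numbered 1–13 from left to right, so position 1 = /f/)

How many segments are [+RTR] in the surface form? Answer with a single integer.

7

From /ḍ/ at 5 rightward: 6 /u/ → [+RTR]; 7 /o/ → [+RTR]; 8 /f/ transparent; 9 /i/ → [+RTR]; 10 /o/ → [+RTR]; 11 /j/ blocks.
From /ḍ/ at 5 leftward: 4 /j/ blocks.
From /ṭ/ at 12 rightward: 13 /ṭ/ is itself a trigger — this domain ends here.
From /ṭ/ at 12 leftward: 11 /j/ blocks.
From /ṭ/ at 13 rightward: word edge.
From /ṭ/ at 13 leftward: 12 /ṭ/ is itself a trigger — this domain ends here.
[+RTR] positions on the surface: 5 6 7 9 10 12 13.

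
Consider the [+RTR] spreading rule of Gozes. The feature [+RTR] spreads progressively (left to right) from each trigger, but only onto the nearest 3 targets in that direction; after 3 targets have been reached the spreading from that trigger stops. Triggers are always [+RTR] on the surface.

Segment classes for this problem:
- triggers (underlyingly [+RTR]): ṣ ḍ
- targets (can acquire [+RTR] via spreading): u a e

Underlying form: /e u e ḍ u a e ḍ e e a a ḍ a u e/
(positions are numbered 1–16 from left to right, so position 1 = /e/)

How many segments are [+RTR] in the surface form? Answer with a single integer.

From /ḍ/ at 4 rightward: 5 /u/ → [+RTR]; 6 /a/ → [+RTR]; 7 /e/ → [+RTR]; bound reached.
From /ḍ/ at 8 rightward: 9 /e/ → [+RTR]; 10 /e/ → [+RTR]; 11 /a/ → [+RTR]; bound reached.
From /ḍ/ at 13 rightward: 14 /a/ → [+RTR]; 15 /u/ → [+RTR]; 16 /e/ → [+RTR]; bound reached.
Targets with no active source: positions 1 2 3 12 stay [-emphatic].
[+RTR] positions on the surface: 4 5 6 7 8 9 10 11 13 14 15 16.

12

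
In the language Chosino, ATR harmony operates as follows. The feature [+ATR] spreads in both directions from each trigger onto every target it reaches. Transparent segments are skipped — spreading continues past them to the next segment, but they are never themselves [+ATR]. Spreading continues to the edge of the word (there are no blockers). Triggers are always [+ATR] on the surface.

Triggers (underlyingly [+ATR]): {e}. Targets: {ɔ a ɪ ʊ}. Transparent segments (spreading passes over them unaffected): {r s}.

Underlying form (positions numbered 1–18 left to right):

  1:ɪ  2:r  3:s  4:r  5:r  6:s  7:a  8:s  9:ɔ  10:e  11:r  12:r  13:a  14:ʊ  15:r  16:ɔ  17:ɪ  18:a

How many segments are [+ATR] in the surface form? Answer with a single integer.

From /e/ at 10 rightward: 11 /r/ transparent; 12 /r/ transparent; 13 /a/ → [+ATR]; 14 /ʊ/ → [+ATR]; 15 /r/ transparent; 16 /ɔ/ → [+ATR]; 17 /ɪ/ → [+ATR]; 18 /a/ → [+ATR]; word edge.
From /e/ at 10 leftward: 9 /ɔ/ → [+ATR]; 8 /s/ transparent; 7 /a/ → [+ATR]; 6 /s/ transparent; 5 /r/ transparent; 4 /r/ transparent; 3 /s/ transparent; 2 /r/ transparent; 1 /ɪ/ → [+ATR]; word edge.
[+ATR] positions on the surface: 1 7 9 10 13 14 16 17 18.

9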